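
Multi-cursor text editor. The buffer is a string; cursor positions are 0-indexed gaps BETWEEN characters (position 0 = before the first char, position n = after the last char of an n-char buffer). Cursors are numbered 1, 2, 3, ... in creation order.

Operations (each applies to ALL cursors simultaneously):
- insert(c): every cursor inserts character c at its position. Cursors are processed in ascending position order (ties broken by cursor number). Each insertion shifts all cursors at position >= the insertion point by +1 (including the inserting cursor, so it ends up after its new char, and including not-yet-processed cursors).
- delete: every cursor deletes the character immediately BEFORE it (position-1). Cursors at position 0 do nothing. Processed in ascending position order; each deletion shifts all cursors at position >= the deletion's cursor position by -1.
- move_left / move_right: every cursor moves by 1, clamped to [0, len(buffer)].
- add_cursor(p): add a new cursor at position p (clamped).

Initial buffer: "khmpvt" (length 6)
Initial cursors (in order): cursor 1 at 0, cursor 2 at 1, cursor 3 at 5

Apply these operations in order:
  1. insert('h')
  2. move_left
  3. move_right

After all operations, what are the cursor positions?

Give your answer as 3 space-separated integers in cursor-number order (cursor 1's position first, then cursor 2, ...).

Answer: 1 3 8

Derivation:
After op 1 (insert('h')): buffer="hkhhmpvht" (len 9), cursors c1@1 c2@3 c3@8, authorship 1.2....3.
After op 2 (move_left): buffer="hkhhmpvht" (len 9), cursors c1@0 c2@2 c3@7, authorship 1.2....3.
After op 3 (move_right): buffer="hkhhmpvht" (len 9), cursors c1@1 c2@3 c3@8, authorship 1.2....3.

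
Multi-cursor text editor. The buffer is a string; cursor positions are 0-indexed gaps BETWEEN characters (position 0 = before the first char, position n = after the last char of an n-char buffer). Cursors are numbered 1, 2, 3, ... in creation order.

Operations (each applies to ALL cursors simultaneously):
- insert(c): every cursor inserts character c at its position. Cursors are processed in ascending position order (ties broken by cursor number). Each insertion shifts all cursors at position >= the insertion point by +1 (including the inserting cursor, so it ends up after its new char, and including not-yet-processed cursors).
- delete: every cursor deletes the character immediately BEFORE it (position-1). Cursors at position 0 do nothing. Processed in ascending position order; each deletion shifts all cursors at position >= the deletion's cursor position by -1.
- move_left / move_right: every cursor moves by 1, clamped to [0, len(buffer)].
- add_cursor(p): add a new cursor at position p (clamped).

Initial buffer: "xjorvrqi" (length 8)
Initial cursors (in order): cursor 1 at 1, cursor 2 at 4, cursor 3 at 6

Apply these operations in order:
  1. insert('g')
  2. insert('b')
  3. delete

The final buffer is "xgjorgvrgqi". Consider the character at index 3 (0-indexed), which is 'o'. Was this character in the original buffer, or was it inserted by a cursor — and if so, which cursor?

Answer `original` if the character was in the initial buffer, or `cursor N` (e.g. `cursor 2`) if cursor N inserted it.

Answer: original

Derivation:
After op 1 (insert('g')): buffer="xgjorgvrgqi" (len 11), cursors c1@2 c2@6 c3@9, authorship .1...2..3..
After op 2 (insert('b')): buffer="xgbjorgbvrgbqi" (len 14), cursors c1@3 c2@8 c3@12, authorship .11...22..33..
After op 3 (delete): buffer="xgjorgvrgqi" (len 11), cursors c1@2 c2@6 c3@9, authorship .1...2..3..
Authorship (.=original, N=cursor N): . 1 . . . 2 . . 3 . .
Index 3: author = original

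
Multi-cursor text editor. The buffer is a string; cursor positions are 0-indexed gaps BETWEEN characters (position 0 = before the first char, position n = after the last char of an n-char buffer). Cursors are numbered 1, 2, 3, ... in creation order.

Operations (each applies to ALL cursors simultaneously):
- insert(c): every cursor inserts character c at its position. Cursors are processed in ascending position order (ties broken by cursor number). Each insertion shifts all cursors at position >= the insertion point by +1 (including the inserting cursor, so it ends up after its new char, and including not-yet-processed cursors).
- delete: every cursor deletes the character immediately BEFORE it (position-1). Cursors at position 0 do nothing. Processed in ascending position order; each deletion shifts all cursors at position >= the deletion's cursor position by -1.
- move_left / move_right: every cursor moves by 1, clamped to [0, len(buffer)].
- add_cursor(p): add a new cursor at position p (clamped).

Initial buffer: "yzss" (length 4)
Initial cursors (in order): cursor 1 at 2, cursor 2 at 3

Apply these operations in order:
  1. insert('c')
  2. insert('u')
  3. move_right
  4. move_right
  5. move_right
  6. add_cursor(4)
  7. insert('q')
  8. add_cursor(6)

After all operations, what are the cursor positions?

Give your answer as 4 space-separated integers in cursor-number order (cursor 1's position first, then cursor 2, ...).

Answer: 9 11 5 6

Derivation:
After op 1 (insert('c')): buffer="yzcscs" (len 6), cursors c1@3 c2@5, authorship ..1.2.
After op 2 (insert('u')): buffer="yzcuscus" (len 8), cursors c1@4 c2@7, authorship ..11.22.
After op 3 (move_right): buffer="yzcuscus" (len 8), cursors c1@5 c2@8, authorship ..11.22.
After op 4 (move_right): buffer="yzcuscus" (len 8), cursors c1@6 c2@8, authorship ..11.22.
After op 5 (move_right): buffer="yzcuscus" (len 8), cursors c1@7 c2@8, authorship ..11.22.
After op 6 (add_cursor(4)): buffer="yzcuscus" (len 8), cursors c3@4 c1@7 c2@8, authorship ..11.22.
After op 7 (insert('q')): buffer="yzcuqscuqsq" (len 11), cursors c3@5 c1@9 c2@11, authorship ..113.221.2
After op 8 (add_cursor(6)): buffer="yzcuqscuqsq" (len 11), cursors c3@5 c4@6 c1@9 c2@11, authorship ..113.221.2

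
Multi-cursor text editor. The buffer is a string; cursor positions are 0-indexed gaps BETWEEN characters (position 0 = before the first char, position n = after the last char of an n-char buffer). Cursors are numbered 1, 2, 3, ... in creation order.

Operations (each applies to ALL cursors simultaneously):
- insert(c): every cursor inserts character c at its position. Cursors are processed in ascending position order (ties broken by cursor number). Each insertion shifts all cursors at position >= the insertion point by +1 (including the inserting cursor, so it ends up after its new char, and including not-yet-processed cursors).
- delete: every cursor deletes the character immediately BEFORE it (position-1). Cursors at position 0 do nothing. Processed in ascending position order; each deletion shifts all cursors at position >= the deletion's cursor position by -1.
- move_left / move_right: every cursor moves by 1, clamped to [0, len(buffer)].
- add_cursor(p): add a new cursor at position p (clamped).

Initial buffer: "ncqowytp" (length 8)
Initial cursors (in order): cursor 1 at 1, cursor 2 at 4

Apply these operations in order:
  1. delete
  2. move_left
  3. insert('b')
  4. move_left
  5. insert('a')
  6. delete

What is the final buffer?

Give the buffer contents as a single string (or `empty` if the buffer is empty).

Answer: bcbqwytp

Derivation:
After op 1 (delete): buffer="cqwytp" (len 6), cursors c1@0 c2@2, authorship ......
After op 2 (move_left): buffer="cqwytp" (len 6), cursors c1@0 c2@1, authorship ......
After op 3 (insert('b')): buffer="bcbqwytp" (len 8), cursors c1@1 c2@3, authorship 1.2.....
After op 4 (move_left): buffer="bcbqwytp" (len 8), cursors c1@0 c2@2, authorship 1.2.....
After op 5 (insert('a')): buffer="abcabqwytp" (len 10), cursors c1@1 c2@4, authorship 11.22.....
After op 6 (delete): buffer="bcbqwytp" (len 8), cursors c1@0 c2@2, authorship 1.2.....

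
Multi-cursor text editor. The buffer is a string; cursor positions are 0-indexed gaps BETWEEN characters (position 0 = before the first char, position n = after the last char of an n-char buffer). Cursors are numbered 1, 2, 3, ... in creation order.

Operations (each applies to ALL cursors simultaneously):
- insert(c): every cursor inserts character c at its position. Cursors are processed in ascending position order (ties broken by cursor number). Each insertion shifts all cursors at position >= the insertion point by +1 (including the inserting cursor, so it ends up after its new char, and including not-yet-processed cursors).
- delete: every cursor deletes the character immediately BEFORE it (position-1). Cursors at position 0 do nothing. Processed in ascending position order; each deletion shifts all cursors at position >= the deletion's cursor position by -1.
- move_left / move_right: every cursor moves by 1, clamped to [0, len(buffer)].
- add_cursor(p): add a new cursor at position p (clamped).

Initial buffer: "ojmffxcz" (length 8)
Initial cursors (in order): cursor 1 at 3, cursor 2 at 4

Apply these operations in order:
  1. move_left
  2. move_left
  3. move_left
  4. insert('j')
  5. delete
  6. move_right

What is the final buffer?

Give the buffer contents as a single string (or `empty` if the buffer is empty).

After op 1 (move_left): buffer="ojmffxcz" (len 8), cursors c1@2 c2@3, authorship ........
After op 2 (move_left): buffer="ojmffxcz" (len 8), cursors c1@1 c2@2, authorship ........
After op 3 (move_left): buffer="ojmffxcz" (len 8), cursors c1@0 c2@1, authorship ........
After op 4 (insert('j')): buffer="jojjmffxcz" (len 10), cursors c1@1 c2@3, authorship 1.2.......
After op 5 (delete): buffer="ojmffxcz" (len 8), cursors c1@0 c2@1, authorship ........
After op 6 (move_right): buffer="ojmffxcz" (len 8), cursors c1@1 c2@2, authorship ........

Answer: ojmffxcz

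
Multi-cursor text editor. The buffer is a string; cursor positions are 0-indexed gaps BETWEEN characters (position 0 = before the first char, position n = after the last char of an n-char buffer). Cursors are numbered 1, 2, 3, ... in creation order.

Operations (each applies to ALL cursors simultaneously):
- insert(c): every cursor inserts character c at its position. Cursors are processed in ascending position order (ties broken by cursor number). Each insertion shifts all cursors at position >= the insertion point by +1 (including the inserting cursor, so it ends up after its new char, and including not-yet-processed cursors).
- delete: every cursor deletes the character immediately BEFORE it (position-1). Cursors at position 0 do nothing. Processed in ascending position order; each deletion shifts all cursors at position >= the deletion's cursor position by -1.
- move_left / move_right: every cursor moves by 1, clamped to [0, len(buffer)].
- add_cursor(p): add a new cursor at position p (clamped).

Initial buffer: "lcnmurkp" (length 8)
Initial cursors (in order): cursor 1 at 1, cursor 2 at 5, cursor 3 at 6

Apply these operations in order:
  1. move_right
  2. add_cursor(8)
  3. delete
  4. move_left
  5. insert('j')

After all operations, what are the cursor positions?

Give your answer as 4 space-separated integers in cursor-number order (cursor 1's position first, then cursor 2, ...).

Answer: 1 7 7 7

Derivation:
After op 1 (move_right): buffer="lcnmurkp" (len 8), cursors c1@2 c2@6 c3@7, authorship ........
After op 2 (add_cursor(8)): buffer="lcnmurkp" (len 8), cursors c1@2 c2@6 c3@7 c4@8, authorship ........
After op 3 (delete): buffer="lnmu" (len 4), cursors c1@1 c2@4 c3@4 c4@4, authorship ....
After op 4 (move_left): buffer="lnmu" (len 4), cursors c1@0 c2@3 c3@3 c4@3, authorship ....
After op 5 (insert('j')): buffer="jlnmjjju" (len 8), cursors c1@1 c2@7 c3@7 c4@7, authorship 1...234.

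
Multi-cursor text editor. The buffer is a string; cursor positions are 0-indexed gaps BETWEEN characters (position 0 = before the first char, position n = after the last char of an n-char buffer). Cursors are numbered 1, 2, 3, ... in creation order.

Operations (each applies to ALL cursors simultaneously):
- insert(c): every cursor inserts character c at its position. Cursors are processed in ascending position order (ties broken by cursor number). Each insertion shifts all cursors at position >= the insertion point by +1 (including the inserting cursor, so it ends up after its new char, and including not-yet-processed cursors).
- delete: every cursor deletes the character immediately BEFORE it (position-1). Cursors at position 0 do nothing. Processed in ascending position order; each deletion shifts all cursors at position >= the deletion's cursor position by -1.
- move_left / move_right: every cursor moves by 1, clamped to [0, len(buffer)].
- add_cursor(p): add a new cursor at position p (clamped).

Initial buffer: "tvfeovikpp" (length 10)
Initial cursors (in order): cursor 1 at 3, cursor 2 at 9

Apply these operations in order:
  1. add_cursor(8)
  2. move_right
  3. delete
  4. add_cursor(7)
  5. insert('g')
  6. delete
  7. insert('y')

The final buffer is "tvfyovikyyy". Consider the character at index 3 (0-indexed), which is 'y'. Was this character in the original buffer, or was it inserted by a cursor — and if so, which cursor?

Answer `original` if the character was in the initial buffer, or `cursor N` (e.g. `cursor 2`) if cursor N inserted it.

Answer: cursor 1

Derivation:
After op 1 (add_cursor(8)): buffer="tvfeovikpp" (len 10), cursors c1@3 c3@8 c2@9, authorship ..........
After op 2 (move_right): buffer="tvfeovikpp" (len 10), cursors c1@4 c3@9 c2@10, authorship ..........
After op 3 (delete): buffer="tvfovik" (len 7), cursors c1@3 c2@7 c3@7, authorship .......
After op 4 (add_cursor(7)): buffer="tvfovik" (len 7), cursors c1@3 c2@7 c3@7 c4@7, authorship .......
After op 5 (insert('g')): buffer="tvfgovikggg" (len 11), cursors c1@4 c2@11 c3@11 c4@11, authorship ...1....234
After op 6 (delete): buffer="tvfovik" (len 7), cursors c1@3 c2@7 c3@7 c4@7, authorship .......
After op 7 (insert('y')): buffer="tvfyovikyyy" (len 11), cursors c1@4 c2@11 c3@11 c4@11, authorship ...1....234
Authorship (.=original, N=cursor N): . . . 1 . . . . 2 3 4
Index 3: author = 1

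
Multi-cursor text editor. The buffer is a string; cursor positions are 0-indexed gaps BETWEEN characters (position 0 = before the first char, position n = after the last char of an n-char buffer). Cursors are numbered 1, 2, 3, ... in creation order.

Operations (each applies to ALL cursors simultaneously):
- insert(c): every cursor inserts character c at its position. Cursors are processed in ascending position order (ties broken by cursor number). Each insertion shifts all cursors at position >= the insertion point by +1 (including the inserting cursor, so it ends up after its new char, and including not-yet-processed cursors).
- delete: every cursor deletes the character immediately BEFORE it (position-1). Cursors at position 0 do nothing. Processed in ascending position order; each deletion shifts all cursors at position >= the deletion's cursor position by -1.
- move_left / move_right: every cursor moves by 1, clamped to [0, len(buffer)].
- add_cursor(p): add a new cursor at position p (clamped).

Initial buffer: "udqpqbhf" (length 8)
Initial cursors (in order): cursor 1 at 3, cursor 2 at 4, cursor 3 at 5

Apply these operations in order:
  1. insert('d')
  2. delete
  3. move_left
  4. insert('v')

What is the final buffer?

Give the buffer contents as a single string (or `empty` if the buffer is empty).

After op 1 (insert('d')): buffer="udqdpdqdbhf" (len 11), cursors c1@4 c2@6 c3@8, authorship ...1.2.3...
After op 2 (delete): buffer="udqpqbhf" (len 8), cursors c1@3 c2@4 c3@5, authorship ........
After op 3 (move_left): buffer="udqpqbhf" (len 8), cursors c1@2 c2@3 c3@4, authorship ........
After op 4 (insert('v')): buffer="udvqvpvqbhf" (len 11), cursors c1@3 c2@5 c3@7, authorship ..1.2.3....

Answer: udvqvpvqbhf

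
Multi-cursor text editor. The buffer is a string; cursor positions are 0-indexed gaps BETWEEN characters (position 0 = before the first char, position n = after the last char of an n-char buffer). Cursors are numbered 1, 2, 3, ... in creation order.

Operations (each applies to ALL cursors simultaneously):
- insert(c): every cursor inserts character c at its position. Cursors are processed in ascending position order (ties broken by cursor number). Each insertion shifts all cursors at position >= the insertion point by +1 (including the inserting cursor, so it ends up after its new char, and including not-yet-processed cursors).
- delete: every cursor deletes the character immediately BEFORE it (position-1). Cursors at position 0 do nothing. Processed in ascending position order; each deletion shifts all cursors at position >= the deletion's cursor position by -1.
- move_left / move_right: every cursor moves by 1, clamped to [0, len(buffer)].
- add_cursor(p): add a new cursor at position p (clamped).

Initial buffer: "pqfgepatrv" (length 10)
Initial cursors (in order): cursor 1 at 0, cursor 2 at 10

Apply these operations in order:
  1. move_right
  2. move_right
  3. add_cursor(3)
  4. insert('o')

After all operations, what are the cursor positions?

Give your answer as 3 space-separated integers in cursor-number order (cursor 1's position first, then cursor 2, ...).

After op 1 (move_right): buffer="pqfgepatrv" (len 10), cursors c1@1 c2@10, authorship ..........
After op 2 (move_right): buffer="pqfgepatrv" (len 10), cursors c1@2 c2@10, authorship ..........
After op 3 (add_cursor(3)): buffer="pqfgepatrv" (len 10), cursors c1@2 c3@3 c2@10, authorship ..........
After op 4 (insert('o')): buffer="pqofogepatrvo" (len 13), cursors c1@3 c3@5 c2@13, authorship ..1.3.......2

Answer: 3 13 5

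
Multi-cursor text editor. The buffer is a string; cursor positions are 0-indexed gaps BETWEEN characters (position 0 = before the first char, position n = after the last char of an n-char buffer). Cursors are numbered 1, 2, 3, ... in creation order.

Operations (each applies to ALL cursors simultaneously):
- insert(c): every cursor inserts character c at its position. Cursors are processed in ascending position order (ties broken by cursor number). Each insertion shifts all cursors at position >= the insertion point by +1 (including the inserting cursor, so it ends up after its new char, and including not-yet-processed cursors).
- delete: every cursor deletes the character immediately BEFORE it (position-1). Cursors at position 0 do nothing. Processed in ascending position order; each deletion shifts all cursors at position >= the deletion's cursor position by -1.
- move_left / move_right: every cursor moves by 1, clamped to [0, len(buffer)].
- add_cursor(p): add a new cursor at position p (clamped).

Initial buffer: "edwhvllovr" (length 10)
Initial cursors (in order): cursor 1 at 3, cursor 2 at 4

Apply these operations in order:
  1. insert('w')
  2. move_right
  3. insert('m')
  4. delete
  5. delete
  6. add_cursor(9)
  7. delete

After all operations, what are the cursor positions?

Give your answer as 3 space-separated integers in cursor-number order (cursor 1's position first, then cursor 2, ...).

After op 1 (insert('w')): buffer="edwwhwvllovr" (len 12), cursors c1@4 c2@6, authorship ...1.2......
After op 2 (move_right): buffer="edwwhwvllovr" (len 12), cursors c1@5 c2@7, authorship ...1.2......
After op 3 (insert('m')): buffer="edwwhmwvmllovr" (len 14), cursors c1@6 c2@9, authorship ...1.12.2.....
After op 4 (delete): buffer="edwwhwvllovr" (len 12), cursors c1@5 c2@7, authorship ...1.2......
After op 5 (delete): buffer="edwwwllovr" (len 10), cursors c1@4 c2@5, authorship ...12.....
After op 6 (add_cursor(9)): buffer="edwwwllovr" (len 10), cursors c1@4 c2@5 c3@9, authorship ...12.....
After op 7 (delete): buffer="edwllor" (len 7), cursors c1@3 c2@3 c3@6, authorship .......

Answer: 3 3 6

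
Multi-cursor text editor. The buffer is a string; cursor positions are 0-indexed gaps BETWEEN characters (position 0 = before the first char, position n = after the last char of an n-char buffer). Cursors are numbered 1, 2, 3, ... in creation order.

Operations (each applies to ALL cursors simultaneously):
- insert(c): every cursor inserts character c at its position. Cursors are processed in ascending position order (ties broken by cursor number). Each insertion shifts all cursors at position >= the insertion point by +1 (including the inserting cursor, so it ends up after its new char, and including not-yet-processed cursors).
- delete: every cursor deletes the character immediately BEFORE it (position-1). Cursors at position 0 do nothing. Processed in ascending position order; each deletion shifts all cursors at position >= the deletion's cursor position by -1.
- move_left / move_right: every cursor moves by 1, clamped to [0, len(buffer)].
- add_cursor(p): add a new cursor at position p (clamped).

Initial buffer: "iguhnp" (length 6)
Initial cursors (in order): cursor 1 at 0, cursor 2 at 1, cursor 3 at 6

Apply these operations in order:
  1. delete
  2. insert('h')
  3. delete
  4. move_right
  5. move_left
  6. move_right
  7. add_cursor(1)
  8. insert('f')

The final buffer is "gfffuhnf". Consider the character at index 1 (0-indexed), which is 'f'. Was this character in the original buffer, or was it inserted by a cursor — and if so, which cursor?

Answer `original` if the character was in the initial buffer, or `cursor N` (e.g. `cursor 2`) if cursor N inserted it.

Answer: cursor 1

Derivation:
After op 1 (delete): buffer="guhn" (len 4), cursors c1@0 c2@0 c3@4, authorship ....
After op 2 (insert('h')): buffer="hhguhnh" (len 7), cursors c1@2 c2@2 c3@7, authorship 12....3
After op 3 (delete): buffer="guhn" (len 4), cursors c1@0 c2@0 c3@4, authorship ....
After op 4 (move_right): buffer="guhn" (len 4), cursors c1@1 c2@1 c3@4, authorship ....
After op 5 (move_left): buffer="guhn" (len 4), cursors c1@0 c2@0 c3@3, authorship ....
After op 6 (move_right): buffer="guhn" (len 4), cursors c1@1 c2@1 c3@4, authorship ....
After op 7 (add_cursor(1)): buffer="guhn" (len 4), cursors c1@1 c2@1 c4@1 c3@4, authorship ....
After op 8 (insert('f')): buffer="gfffuhnf" (len 8), cursors c1@4 c2@4 c4@4 c3@8, authorship .124...3
Authorship (.=original, N=cursor N): . 1 2 4 . . . 3
Index 1: author = 1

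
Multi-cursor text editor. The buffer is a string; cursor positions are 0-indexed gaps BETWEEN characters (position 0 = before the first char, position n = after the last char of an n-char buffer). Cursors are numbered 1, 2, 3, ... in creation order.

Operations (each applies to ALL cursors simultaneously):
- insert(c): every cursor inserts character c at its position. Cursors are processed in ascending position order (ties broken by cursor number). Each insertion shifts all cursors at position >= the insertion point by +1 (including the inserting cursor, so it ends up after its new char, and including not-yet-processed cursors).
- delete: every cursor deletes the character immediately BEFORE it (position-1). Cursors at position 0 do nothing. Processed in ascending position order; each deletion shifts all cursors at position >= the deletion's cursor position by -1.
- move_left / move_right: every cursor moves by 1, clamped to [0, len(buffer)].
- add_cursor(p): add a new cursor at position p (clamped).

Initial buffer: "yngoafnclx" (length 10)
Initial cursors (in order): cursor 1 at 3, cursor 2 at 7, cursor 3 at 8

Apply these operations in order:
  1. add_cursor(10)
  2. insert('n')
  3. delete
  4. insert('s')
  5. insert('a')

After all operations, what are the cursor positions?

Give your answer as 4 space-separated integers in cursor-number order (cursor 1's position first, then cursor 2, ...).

Answer: 5 11 14 18

Derivation:
After op 1 (add_cursor(10)): buffer="yngoafnclx" (len 10), cursors c1@3 c2@7 c3@8 c4@10, authorship ..........
After op 2 (insert('n')): buffer="yngnoafnncnlxn" (len 14), cursors c1@4 c2@9 c3@11 c4@14, authorship ...1....2.3..4
After op 3 (delete): buffer="yngoafnclx" (len 10), cursors c1@3 c2@7 c3@8 c4@10, authorship ..........
After op 4 (insert('s')): buffer="yngsoafnscslxs" (len 14), cursors c1@4 c2@9 c3@11 c4@14, authorship ...1....2.3..4
After op 5 (insert('a')): buffer="yngsaoafnsacsalxsa" (len 18), cursors c1@5 c2@11 c3@14 c4@18, authorship ...11....22.33..44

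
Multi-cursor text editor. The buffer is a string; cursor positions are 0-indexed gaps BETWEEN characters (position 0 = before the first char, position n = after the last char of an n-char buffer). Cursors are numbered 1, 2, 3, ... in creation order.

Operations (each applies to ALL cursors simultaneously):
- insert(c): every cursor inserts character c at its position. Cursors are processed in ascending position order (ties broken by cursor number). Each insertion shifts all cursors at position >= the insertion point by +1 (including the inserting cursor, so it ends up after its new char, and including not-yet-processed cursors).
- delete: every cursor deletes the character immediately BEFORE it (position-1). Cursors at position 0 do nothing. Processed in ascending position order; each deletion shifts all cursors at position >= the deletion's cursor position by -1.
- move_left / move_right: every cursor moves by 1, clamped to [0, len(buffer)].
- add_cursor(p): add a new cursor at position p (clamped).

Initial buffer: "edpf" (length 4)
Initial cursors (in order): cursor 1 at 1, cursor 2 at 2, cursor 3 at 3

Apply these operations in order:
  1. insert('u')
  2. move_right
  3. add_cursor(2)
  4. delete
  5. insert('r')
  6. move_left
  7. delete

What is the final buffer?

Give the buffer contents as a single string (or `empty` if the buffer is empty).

After op 1 (insert('u')): buffer="eudupuf" (len 7), cursors c1@2 c2@4 c3@6, authorship .1.2.3.
After op 2 (move_right): buffer="eudupuf" (len 7), cursors c1@3 c2@5 c3@7, authorship .1.2.3.
After op 3 (add_cursor(2)): buffer="eudupuf" (len 7), cursors c4@2 c1@3 c2@5 c3@7, authorship .1.2.3.
After op 4 (delete): buffer="euu" (len 3), cursors c1@1 c4@1 c2@2 c3@3, authorship .23
After op 5 (insert('r')): buffer="errurur" (len 7), cursors c1@3 c4@3 c2@5 c3@7, authorship .142233
After op 6 (move_left): buffer="errurur" (len 7), cursors c1@2 c4@2 c2@4 c3@6, authorship .142233
After op 7 (delete): buffer="rrr" (len 3), cursors c1@0 c4@0 c2@1 c3@2, authorship 423

Answer: rrr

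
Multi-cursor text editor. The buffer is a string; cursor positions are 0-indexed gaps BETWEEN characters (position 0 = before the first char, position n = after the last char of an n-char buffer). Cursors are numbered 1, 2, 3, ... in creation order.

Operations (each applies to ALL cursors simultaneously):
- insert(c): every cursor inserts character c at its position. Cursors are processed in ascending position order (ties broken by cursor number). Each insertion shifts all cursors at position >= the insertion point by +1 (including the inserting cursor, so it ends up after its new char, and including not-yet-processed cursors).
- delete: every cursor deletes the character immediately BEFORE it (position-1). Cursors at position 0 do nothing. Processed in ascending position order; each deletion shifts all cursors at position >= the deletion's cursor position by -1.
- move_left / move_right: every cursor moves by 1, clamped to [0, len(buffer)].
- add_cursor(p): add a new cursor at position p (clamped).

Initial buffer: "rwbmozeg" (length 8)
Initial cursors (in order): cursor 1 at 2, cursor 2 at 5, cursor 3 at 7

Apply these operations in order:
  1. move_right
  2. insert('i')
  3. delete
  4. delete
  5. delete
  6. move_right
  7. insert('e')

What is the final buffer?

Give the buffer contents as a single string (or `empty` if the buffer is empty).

Answer: rmeee

Derivation:
After op 1 (move_right): buffer="rwbmozeg" (len 8), cursors c1@3 c2@6 c3@8, authorship ........
After op 2 (insert('i')): buffer="rwbimoziegi" (len 11), cursors c1@4 c2@8 c3@11, authorship ...1...2..3
After op 3 (delete): buffer="rwbmozeg" (len 8), cursors c1@3 c2@6 c3@8, authorship ........
After op 4 (delete): buffer="rwmoe" (len 5), cursors c1@2 c2@4 c3@5, authorship .....
After op 5 (delete): buffer="rm" (len 2), cursors c1@1 c2@2 c3@2, authorship ..
After op 6 (move_right): buffer="rm" (len 2), cursors c1@2 c2@2 c3@2, authorship ..
After op 7 (insert('e')): buffer="rmeee" (len 5), cursors c1@5 c2@5 c3@5, authorship ..123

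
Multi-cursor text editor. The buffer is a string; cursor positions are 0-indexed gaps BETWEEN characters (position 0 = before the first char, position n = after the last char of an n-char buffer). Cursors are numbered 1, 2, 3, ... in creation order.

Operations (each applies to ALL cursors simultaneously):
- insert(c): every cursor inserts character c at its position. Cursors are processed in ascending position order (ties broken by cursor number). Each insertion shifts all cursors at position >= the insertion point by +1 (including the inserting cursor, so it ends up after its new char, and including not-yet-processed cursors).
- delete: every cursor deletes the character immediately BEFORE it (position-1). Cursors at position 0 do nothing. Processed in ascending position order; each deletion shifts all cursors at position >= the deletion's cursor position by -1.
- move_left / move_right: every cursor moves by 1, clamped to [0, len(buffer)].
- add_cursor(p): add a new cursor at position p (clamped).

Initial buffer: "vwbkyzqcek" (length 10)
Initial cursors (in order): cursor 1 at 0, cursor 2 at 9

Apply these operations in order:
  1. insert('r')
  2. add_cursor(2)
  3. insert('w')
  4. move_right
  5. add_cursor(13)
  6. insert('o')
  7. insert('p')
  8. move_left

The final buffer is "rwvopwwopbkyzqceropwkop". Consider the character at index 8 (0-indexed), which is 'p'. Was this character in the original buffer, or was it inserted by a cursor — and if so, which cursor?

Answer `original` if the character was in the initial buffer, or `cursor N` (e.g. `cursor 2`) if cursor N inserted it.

After op 1 (insert('r')): buffer="rvwbkyzqcerk" (len 12), cursors c1@1 c2@11, authorship 1.........2.
After op 2 (add_cursor(2)): buffer="rvwbkyzqcerk" (len 12), cursors c1@1 c3@2 c2@11, authorship 1.........2.
After op 3 (insert('w')): buffer="rwvwwbkyzqcerwk" (len 15), cursors c1@2 c3@4 c2@14, authorship 11.3........22.
After op 4 (move_right): buffer="rwvwwbkyzqcerwk" (len 15), cursors c1@3 c3@5 c2@15, authorship 11.3........22.
After op 5 (add_cursor(13)): buffer="rwvwwbkyzqcerwk" (len 15), cursors c1@3 c3@5 c4@13 c2@15, authorship 11.3........22.
After op 6 (insert('o')): buffer="rwvowwobkyzqcerowko" (len 19), cursors c1@4 c3@7 c4@16 c2@19, authorship 11.13.3.......242.2
After op 7 (insert('p')): buffer="rwvopwwopbkyzqceropwkop" (len 23), cursors c1@5 c3@9 c4@19 c2@23, authorship 11.113.33.......2442.22
After op 8 (move_left): buffer="rwvopwwopbkyzqceropwkop" (len 23), cursors c1@4 c3@8 c4@18 c2@22, authorship 11.113.33.......2442.22
Authorship (.=original, N=cursor N): 1 1 . 1 1 3 . 3 3 . . . . . . . 2 4 4 2 . 2 2
Index 8: author = 3

Answer: cursor 3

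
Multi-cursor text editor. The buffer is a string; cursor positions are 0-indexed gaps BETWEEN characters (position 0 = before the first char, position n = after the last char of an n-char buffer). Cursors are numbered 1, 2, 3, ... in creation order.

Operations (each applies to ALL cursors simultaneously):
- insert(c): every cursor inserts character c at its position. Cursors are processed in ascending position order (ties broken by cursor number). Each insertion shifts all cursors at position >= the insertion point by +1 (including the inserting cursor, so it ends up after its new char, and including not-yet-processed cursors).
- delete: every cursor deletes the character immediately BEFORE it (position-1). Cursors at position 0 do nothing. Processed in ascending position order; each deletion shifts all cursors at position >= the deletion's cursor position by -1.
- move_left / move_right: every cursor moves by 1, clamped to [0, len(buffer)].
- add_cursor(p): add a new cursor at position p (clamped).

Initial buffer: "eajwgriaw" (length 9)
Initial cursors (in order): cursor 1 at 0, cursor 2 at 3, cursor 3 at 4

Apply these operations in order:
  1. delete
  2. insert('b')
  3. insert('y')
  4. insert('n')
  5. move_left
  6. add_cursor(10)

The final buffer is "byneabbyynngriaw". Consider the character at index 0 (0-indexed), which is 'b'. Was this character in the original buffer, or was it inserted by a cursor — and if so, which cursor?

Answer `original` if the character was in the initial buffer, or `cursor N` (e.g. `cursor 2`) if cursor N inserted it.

Answer: cursor 1

Derivation:
After op 1 (delete): buffer="eagriaw" (len 7), cursors c1@0 c2@2 c3@2, authorship .......
After op 2 (insert('b')): buffer="beabbgriaw" (len 10), cursors c1@1 c2@5 c3@5, authorship 1..23.....
After op 3 (insert('y')): buffer="byeabbyygriaw" (len 13), cursors c1@2 c2@8 c3@8, authorship 11..2323.....
After op 4 (insert('n')): buffer="byneabbyynngriaw" (len 16), cursors c1@3 c2@11 c3@11, authorship 111..232323.....
After op 5 (move_left): buffer="byneabbyynngriaw" (len 16), cursors c1@2 c2@10 c3@10, authorship 111..232323.....
After op 6 (add_cursor(10)): buffer="byneabbyynngriaw" (len 16), cursors c1@2 c2@10 c3@10 c4@10, authorship 111..232323.....
Authorship (.=original, N=cursor N): 1 1 1 . . 2 3 2 3 2 3 . . . . .
Index 0: author = 1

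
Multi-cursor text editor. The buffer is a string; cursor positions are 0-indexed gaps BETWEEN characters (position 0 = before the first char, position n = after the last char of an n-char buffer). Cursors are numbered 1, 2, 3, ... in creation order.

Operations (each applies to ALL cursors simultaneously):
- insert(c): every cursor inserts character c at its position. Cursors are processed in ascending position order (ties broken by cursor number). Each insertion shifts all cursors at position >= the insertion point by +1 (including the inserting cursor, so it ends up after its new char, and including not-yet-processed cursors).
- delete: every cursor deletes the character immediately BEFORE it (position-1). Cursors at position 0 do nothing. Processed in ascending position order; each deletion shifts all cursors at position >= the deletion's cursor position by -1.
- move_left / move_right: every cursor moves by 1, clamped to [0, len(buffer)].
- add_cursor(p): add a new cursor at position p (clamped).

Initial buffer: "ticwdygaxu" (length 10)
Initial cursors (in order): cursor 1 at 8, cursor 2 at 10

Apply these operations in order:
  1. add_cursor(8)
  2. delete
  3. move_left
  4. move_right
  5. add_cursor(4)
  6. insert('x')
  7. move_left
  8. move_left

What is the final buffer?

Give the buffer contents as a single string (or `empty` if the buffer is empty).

Answer: ticwxdyxxxx

Derivation:
After op 1 (add_cursor(8)): buffer="ticwdygaxu" (len 10), cursors c1@8 c3@8 c2@10, authorship ..........
After op 2 (delete): buffer="ticwdyx" (len 7), cursors c1@6 c3@6 c2@7, authorship .......
After op 3 (move_left): buffer="ticwdyx" (len 7), cursors c1@5 c3@5 c2@6, authorship .......
After op 4 (move_right): buffer="ticwdyx" (len 7), cursors c1@6 c3@6 c2@7, authorship .......
After op 5 (add_cursor(4)): buffer="ticwdyx" (len 7), cursors c4@4 c1@6 c3@6 c2@7, authorship .......
After op 6 (insert('x')): buffer="ticwxdyxxxx" (len 11), cursors c4@5 c1@9 c3@9 c2@11, authorship ....4..13.2
After op 7 (move_left): buffer="ticwxdyxxxx" (len 11), cursors c4@4 c1@8 c3@8 c2@10, authorship ....4..13.2
After op 8 (move_left): buffer="ticwxdyxxxx" (len 11), cursors c4@3 c1@7 c3@7 c2@9, authorship ....4..13.2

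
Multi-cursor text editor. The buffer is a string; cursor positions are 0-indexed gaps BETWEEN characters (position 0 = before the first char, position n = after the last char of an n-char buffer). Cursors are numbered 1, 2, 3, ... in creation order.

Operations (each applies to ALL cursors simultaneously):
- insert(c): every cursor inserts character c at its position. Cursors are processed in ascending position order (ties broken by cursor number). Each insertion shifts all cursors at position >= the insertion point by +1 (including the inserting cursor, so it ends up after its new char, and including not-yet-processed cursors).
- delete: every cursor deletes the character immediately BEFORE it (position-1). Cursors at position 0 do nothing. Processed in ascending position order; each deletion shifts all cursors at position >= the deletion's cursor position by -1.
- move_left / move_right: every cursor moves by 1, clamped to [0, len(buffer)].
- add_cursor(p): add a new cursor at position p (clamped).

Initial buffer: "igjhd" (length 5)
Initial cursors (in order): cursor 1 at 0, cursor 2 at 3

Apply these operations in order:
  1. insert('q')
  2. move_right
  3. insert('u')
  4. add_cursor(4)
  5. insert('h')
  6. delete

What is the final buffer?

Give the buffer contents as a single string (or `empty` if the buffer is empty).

After op 1 (insert('q')): buffer="qigjqhd" (len 7), cursors c1@1 c2@5, authorship 1...2..
After op 2 (move_right): buffer="qigjqhd" (len 7), cursors c1@2 c2@6, authorship 1...2..
After op 3 (insert('u')): buffer="qiugjqhud" (len 9), cursors c1@3 c2@8, authorship 1.1..2.2.
After op 4 (add_cursor(4)): buffer="qiugjqhud" (len 9), cursors c1@3 c3@4 c2@8, authorship 1.1..2.2.
After op 5 (insert('h')): buffer="qiuhghjqhuhd" (len 12), cursors c1@4 c3@6 c2@11, authorship 1.11.3.2.22.
After op 6 (delete): buffer="qiugjqhud" (len 9), cursors c1@3 c3@4 c2@8, authorship 1.1..2.2.

Answer: qiugjqhud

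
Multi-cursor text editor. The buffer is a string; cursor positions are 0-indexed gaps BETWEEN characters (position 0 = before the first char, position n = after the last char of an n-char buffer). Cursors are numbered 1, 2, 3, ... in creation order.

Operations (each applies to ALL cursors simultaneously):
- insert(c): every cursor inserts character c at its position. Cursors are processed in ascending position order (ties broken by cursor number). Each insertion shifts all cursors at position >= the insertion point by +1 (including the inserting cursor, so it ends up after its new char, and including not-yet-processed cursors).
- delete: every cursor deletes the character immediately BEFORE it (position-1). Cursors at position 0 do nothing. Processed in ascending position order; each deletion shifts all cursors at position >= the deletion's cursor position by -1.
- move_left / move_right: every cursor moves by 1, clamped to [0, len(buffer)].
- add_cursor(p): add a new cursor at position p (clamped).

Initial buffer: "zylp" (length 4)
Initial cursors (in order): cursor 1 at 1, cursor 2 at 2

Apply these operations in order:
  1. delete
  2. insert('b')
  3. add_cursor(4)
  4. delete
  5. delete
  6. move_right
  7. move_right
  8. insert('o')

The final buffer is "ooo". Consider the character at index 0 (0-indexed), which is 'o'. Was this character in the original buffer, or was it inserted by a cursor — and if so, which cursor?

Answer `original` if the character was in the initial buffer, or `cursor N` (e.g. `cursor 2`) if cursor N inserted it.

After op 1 (delete): buffer="lp" (len 2), cursors c1@0 c2@0, authorship ..
After op 2 (insert('b')): buffer="bblp" (len 4), cursors c1@2 c2@2, authorship 12..
After op 3 (add_cursor(4)): buffer="bblp" (len 4), cursors c1@2 c2@2 c3@4, authorship 12..
After op 4 (delete): buffer="l" (len 1), cursors c1@0 c2@0 c3@1, authorship .
After op 5 (delete): buffer="" (len 0), cursors c1@0 c2@0 c3@0, authorship 
After op 6 (move_right): buffer="" (len 0), cursors c1@0 c2@0 c3@0, authorship 
After op 7 (move_right): buffer="" (len 0), cursors c1@0 c2@0 c3@0, authorship 
After op 8 (insert('o')): buffer="ooo" (len 3), cursors c1@3 c2@3 c3@3, authorship 123
Authorship (.=original, N=cursor N): 1 2 3
Index 0: author = 1

Answer: cursor 1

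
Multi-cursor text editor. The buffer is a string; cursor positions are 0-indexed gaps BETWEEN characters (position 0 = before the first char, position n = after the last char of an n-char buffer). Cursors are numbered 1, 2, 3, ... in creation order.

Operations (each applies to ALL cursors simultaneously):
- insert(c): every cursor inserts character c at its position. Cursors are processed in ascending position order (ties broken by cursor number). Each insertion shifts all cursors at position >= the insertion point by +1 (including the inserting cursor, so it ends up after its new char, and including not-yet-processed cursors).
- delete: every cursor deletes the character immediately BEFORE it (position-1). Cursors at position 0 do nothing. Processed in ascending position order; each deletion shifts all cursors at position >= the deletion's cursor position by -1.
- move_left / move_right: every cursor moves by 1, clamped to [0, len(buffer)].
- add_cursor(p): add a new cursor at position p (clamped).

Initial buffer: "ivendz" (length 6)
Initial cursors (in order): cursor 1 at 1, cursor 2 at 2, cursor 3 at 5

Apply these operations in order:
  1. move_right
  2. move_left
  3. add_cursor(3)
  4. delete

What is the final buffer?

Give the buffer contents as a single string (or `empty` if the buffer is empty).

Answer: nz

Derivation:
After op 1 (move_right): buffer="ivendz" (len 6), cursors c1@2 c2@3 c3@6, authorship ......
After op 2 (move_left): buffer="ivendz" (len 6), cursors c1@1 c2@2 c3@5, authorship ......
After op 3 (add_cursor(3)): buffer="ivendz" (len 6), cursors c1@1 c2@2 c4@3 c3@5, authorship ......
After op 4 (delete): buffer="nz" (len 2), cursors c1@0 c2@0 c4@0 c3@1, authorship ..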